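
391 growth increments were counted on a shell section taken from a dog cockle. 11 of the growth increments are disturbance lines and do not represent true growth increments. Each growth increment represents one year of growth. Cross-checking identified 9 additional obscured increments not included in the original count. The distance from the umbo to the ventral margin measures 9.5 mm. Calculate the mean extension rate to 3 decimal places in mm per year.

0.024 mm per year

Adjusted count: 391 − 11 + 9 = 389 growth increments.
Mean rate = 9.5 mm / 389 years ≈ 0.024 mm per year.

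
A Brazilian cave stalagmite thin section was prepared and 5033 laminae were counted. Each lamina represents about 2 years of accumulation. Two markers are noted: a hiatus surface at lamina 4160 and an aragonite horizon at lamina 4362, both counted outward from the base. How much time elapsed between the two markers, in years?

4362 − 4160 = 202 laminae lie between the two events.
Multiplying by 2 years per lamina: 202 × 2 = 404 years.

404 yr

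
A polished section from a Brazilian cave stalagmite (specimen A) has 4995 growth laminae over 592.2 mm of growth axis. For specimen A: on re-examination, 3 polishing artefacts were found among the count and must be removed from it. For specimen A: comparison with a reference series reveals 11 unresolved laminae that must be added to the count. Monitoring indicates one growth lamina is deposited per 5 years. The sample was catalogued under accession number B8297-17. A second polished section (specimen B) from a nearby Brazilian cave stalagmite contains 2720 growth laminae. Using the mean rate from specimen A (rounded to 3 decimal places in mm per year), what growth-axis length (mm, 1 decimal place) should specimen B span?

326.4 mm

Specimen A: true growth lamina count = 4995 − 3 + 11 = 5003.
Specimen A: multiplying by 5 years per growth lamina: 5003 × 5 = 25015 years.
A: Mean rate = 592.2 mm / 25015 years ≈ 0.024 mm per year.
Specimen B: at 5 years per growth lamina, 2720 × 5 = 13600 years. For B, 0.024 mm/year × 13600 years = 326.4 mm.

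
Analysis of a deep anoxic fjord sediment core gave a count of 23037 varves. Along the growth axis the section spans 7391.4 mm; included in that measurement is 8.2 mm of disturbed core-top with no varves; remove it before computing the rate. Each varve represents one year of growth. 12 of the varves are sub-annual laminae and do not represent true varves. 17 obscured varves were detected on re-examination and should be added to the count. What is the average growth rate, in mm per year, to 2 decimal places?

Adjusted count: 23037 − 12 + 17 = 23042 varves.
The growth record spans 7391.4 − 8.2 = 7383.2 mm.
7383.2 mm over 23042 years gives 7383.2 / 23042 ≈ 0.32 mm per year.

0.32 mm per year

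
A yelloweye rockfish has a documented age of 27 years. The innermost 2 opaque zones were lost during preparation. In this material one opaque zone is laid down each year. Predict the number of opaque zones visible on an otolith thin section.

25 opaque zones

One opaque zone per year gives 27 opaque zones over 27 years.
Less the 2 uncaptured opaque zones: 27 − 2 = 25.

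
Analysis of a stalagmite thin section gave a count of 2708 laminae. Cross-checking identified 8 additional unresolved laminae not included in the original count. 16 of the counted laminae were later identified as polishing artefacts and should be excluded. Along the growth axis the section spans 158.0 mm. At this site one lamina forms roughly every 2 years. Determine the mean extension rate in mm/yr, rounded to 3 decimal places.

Adjusted count: 2708 − 16 + 8 = 2700 laminae.
Multiplying by 2 years per lamina: 2700 × 2 = 5400 years.
Extension rate ≈ 158.0 / 5400 = 0.029 mm/yr.

0.029 mm/yr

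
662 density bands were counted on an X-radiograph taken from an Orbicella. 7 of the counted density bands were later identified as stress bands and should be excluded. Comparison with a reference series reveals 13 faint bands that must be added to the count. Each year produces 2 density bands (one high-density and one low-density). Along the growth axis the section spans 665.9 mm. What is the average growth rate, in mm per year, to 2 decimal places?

1.99 mm per year

True density band count = 662 − 7 + 13 = 668.
Dividing by 2 density bands per year: 668 / 2 = 334 years.
Mean rate = 665.9 mm / 334 years ≈ 1.99 mm per year.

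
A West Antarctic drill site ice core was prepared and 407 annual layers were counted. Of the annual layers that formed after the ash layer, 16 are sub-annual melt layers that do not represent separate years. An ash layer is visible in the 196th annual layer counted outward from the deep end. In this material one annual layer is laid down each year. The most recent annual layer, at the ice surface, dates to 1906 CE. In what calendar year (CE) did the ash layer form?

1711 CE

Between annual layer 196 and the ice surface there are 407 − 196 = 211 annual layers.
211 − 16 false = 195 true annual layers after the ash layer.
1906 − 195 = 1711 CE.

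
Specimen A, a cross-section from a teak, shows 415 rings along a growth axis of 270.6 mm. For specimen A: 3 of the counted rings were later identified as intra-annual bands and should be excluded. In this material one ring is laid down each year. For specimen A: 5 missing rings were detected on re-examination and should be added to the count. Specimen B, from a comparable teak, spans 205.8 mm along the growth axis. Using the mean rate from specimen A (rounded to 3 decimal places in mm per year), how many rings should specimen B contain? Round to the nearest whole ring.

317 rings

Specimen A: adjusted count: 415 − 3 + 5 = 417 rings.
A: Extension rate ≈ 270.6 / 417 = 0.649 mm per year.
B spans 205.8 / 0.649 = 317.10 years ≈ 317 rings.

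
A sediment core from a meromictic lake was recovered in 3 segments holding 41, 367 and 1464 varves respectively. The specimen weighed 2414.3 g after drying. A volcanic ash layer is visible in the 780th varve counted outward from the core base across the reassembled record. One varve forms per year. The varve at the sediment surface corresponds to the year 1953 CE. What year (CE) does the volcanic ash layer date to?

Total varves = 41 + 367 + 1464 = 1872.
Between varve 780 and the sediment surface there are 1872 − 780 = 1092 varves.
Counting back 1092 years from 1953 CE places the volcanic ash layer in 1953 − 1092 = 861 CE.

861 CE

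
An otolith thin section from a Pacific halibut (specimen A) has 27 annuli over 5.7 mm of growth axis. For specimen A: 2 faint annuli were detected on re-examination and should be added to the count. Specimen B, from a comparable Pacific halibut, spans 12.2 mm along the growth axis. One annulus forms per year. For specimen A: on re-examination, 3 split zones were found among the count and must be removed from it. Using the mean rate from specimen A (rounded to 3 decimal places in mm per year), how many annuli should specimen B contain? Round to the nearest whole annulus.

Specimen A: after corrections the count is 27 − 3 + 2 = 26 annuli.
A: 5.7 mm over 26 years gives 5.7 / 26 ≈ 0.219 mm/year.
B spans 12.2 / 0.219 = 55.71 years ≈ 56 annuli.

56 annuli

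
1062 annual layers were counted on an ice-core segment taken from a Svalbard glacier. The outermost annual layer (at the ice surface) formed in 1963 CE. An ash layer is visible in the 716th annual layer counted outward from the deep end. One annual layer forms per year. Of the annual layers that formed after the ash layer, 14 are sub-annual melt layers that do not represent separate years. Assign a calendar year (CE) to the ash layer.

The ash layer sits at annual layer 716 from the deep end, so 1062 − 716 = 346 annual layers formed after it.
Removing the 14 false annual layers leaves 346 − 14 = 332 true annual layers beyond the ash layer.
The annual layer at the ice surface is 1963 CE, so the ash layer dates to 1963 − 332 = 1631 CE.

1631 CE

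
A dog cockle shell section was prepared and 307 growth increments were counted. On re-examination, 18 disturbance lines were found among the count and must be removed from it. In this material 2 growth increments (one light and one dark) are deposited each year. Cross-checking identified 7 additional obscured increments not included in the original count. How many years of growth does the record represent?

After corrections the count is 307 − 18 + 7 = 296 growth increments.
With 2 growth increments per year, 296 / 2 = 148 years.

148 years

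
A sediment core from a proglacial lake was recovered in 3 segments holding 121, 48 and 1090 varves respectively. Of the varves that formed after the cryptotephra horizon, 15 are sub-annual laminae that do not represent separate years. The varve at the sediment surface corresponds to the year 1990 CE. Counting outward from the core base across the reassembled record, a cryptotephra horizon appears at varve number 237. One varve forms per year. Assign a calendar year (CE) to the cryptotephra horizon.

983 CE

Total varves = 121 + 48 + 1090 = 1259.
1259 − 237 = 1022 varves lie beyond the cryptotephra horizon toward the sediment surface.
Removing the 15 false varves leaves 1022 − 15 = 1007 true varves beyond the cryptotephra horizon.
The varve at the sediment surface is 1990 CE, so the cryptotephra horizon dates to 1990 − 1007 = 983 CE.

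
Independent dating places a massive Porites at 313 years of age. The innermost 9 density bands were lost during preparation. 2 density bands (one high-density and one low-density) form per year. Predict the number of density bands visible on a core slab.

617 density bands

313 years at 2 density bands per year gives 313 × 2 = 626 density bands.
626 − 9 missed = 617 density bands expected in the prepared section.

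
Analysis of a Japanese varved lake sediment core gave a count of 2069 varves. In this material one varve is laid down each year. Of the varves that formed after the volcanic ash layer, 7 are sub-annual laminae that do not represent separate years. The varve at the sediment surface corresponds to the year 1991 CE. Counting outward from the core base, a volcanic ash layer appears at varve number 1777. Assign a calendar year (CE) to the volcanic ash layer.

Between varve 1777 and the sediment surface there are 2069 − 1777 = 292 varves.
292 − 7 false = 285 true varves after the volcanic ash layer.
The varve at the sediment surface is 1991 CE, so the volcanic ash layer dates to 1991 − 285 = 1706 CE.

1706 CE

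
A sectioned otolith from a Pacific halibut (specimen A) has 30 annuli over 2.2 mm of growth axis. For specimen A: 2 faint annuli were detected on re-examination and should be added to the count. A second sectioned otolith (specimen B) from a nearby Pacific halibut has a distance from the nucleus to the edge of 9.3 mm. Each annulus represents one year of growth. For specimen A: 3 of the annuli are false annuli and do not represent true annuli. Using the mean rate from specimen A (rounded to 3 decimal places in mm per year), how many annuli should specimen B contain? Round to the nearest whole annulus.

122 annuli

Specimen A: correcting the raw count gives 30 − 3 + 2 = 29 true annuli.
A: Mean rate = 2.2 mm / 29 years ≈ 0.076 mm/year.
B spans 9.3 / 0.076 = 122.37 years ≈ 122 annuli.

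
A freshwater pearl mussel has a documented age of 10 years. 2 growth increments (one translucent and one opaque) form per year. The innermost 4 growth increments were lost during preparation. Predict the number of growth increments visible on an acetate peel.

16 growth increments

10 years at 2 growth increments per year gives 10 × 2 = 20 growth increments.
20 − 4 missed = 16 growth increments expected in the prepared section.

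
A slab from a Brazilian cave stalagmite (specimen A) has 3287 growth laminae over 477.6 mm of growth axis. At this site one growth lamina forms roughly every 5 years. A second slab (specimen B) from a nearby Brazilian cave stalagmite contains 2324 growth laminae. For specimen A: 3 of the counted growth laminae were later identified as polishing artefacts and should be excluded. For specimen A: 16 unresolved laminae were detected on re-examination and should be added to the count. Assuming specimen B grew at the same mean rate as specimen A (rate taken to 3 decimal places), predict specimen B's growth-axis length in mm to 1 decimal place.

337.0 mm

Specimen A: true growth lamina count = 3287 − 3 + 16 = 3300.
Specimen A: multiplying by 5 years per growth lamina: 3300 × 5 = 16500 years.
A: Extension rate ≈ 477.6 / 16500 = 0.029 mm per year.
Specimen B: multiplying by 5 years per growth lamina: 2324 × 5 = 11620 years. For B, 0.029 mm/year × 11620 years = 337.0 mm.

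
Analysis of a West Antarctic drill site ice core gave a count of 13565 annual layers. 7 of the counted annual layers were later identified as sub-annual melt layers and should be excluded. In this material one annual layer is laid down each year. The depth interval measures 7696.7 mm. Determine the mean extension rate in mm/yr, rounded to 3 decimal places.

Adjusted count: 13565 − 7 = 13558 annual layers.
Extension rate ≈ 7696.7 / 13558 = 0.568 mm/yr.

0.568 mm/yr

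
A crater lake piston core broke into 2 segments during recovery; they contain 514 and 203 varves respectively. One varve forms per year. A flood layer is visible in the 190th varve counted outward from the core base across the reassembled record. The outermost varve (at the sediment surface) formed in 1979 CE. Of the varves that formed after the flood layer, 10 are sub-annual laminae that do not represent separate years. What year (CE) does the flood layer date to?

1462 CE

Total varves = 514 + 203 = 717.
The flood layer sits at varve 190 from the core base, so 717 − 190 = 527 varves formed after it.
Removing the 10 false varves leaves 527 − 10 = 517 true varves beyond the flood layer.
Counting back 517 years from 1979 CE places the flood layer in 1979 − 517 = 1462 CE.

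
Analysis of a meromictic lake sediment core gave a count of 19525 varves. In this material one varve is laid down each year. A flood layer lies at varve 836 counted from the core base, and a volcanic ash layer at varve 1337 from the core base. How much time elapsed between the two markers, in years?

The two markers are separated by 1337 − 836 = 501 varves.
One varve per year makes the interval 501 years.

501 yr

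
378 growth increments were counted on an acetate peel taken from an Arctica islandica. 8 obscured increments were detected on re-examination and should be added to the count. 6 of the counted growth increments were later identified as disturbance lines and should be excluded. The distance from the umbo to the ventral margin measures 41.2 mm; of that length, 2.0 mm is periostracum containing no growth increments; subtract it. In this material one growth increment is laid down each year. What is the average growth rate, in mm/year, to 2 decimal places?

After corrections the count is 378 − 6 + 8 = 380 growth increments.
Removing the 2.0 mm offcut leaves 41.2 − 2.0 = 39.2 mm.
Mean rate = 39.2 mm / 380 years ≈ 0.10 mm/year.

0.10 mm/year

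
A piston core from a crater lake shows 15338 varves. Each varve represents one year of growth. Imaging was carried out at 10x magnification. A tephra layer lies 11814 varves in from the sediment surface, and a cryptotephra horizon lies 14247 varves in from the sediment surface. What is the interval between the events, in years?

2433 years

The two markers are separated by 14247 − 11814 = 2433 varves.
One varve per year makes the interval 2433 years.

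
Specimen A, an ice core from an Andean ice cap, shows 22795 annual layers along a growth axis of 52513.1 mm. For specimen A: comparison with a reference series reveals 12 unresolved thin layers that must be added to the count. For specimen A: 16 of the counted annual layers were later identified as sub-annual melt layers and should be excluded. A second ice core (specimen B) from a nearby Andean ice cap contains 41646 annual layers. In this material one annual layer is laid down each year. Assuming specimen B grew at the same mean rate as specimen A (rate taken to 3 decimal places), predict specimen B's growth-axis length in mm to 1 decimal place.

Specimen A: correcting the raw count gives 22795 − 16 + 12 = 22791 true annual layers.
A: 52513.1 mm over 22791 years gives 52513.1 / 22791 ≈ 2.304 mm per year.
B's length ≈ 2.304 × 41646 = 95952.4 mm.

95952.4 mm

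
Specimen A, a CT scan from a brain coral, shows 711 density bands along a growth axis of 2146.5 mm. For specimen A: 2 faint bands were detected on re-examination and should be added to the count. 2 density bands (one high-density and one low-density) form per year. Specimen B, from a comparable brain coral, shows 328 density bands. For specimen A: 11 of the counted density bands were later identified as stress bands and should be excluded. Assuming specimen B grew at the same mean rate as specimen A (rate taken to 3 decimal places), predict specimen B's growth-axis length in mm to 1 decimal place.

Specimen A: true density band count = 711 − 11 + 2 = 702.
Specimen A: dividing by 2 density bands per year: 702 / 2 = 351 years.
A: Mean rate = 2146.5 mm / 351 years ≈ 6.115 mm/year.
Specimen B: dividing by 2 density bands per year: 328 / 2 = 164 years. B's length ≈ 6.115 × 164 = 1002.9 mm.

1002.9 mm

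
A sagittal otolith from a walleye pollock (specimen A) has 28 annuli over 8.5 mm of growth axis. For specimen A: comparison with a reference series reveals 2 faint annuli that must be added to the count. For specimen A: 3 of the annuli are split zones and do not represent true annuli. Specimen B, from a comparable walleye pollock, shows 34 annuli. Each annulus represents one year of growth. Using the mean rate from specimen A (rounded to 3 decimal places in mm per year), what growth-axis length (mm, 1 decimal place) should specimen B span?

Specimen A: true annulus count = 28 − 3 + 2 = 27.
A: 8.5 mm over 27 years gives 8.5 / 27 ≈ 0.315 mm/yr.
B's length ≈ 0.315 × 34 = 10.7 mm.

10.7 mm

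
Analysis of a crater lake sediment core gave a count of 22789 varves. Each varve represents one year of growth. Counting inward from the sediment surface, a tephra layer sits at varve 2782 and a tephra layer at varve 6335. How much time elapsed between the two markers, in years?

3553 years

The two markers are separated by 6335 − 2782 = 3553 varves.
At one varve per year, 3553 years elapsed between them.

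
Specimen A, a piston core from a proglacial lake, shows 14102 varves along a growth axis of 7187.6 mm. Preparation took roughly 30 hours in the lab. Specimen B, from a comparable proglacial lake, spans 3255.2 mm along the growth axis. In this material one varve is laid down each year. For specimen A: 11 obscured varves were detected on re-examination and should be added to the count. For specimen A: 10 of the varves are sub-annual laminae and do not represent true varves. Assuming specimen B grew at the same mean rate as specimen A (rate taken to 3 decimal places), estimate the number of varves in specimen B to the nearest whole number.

Specimen A: adjusted count: 14102 − 10 + 11 = 14103 varves.
A: Extension rate ≈ 7187.6 / 14103 = 0.510 mm/yr.
Specimen B: 3255.2 mm / 0.510 mm per year = 6382.75 years ≈ 6383 varves.

6383 varves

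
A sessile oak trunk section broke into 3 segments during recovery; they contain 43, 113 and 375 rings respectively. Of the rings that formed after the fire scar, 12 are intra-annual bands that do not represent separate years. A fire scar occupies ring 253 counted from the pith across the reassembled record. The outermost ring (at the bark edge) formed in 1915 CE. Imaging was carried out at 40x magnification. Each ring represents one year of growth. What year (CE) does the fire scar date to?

Total rings = 43 + 113 + 375 = 531.
531 − 253 = 278 rings lie beyond the fire scar toward the bark edge.
Excluding 12 false rings: 278 − 12 = 266.
Counting back 266 years from 1915 CE places the fire scar in 1915 − 266 = 1649 CE.

1649 CE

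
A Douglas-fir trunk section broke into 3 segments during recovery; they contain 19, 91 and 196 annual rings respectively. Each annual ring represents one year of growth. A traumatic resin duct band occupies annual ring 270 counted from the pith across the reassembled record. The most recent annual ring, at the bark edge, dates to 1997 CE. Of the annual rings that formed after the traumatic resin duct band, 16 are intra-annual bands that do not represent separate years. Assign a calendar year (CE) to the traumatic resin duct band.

Total annual rings = 19 + 91 + 196 = 306.
The traumatic resin duct band sits at annual ring 270 from the pith, so 306 − 270 = 36 annual rings formed after it.
36 − 16 false = 20 true annual rings after the traumatic resin duct band.
1997 − 20 = 1977 CE.

1977 CE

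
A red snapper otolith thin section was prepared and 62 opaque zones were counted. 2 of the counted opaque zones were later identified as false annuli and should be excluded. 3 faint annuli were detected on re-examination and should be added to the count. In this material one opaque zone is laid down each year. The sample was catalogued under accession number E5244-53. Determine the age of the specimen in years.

63 years

Adjusted count: 62 − 2 + 3 = 63 opaque zones.
At one opaque zone per year, that is 63 years.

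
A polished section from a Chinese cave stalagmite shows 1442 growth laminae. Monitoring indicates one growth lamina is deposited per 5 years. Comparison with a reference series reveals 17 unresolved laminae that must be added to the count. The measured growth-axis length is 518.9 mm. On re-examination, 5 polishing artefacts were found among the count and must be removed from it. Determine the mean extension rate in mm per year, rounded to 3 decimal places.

0.071 mm per year

Adjusted count: 1442 − 5 + 17 = 1454 growth laminae.
Multiplying by 5 years per growth lamina: 1454 × 5 = 7270 years.
Extension rate ≈ 518.9 / 7270 = 0.071 mm per year.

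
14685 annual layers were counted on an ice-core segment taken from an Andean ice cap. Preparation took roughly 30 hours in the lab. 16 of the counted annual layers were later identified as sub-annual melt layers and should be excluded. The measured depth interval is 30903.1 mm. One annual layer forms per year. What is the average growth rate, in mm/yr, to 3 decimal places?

2.107 mm/yr

True annual layer count = 14685 − 16 = 14669.
Extension rate ≈ 30903.1 / 14669 = 2.107 mm/yr.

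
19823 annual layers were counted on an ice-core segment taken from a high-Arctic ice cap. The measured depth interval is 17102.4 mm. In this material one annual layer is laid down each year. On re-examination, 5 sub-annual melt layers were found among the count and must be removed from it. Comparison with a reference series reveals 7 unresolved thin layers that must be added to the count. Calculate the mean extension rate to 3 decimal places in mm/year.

0.863 mm/year

Correcting the raw count gives 19823 − 5 + 7 = 19825 true annual layers.
Mean rate = 17102.4 mm / 19825 years ≈ 0.863 mm/year.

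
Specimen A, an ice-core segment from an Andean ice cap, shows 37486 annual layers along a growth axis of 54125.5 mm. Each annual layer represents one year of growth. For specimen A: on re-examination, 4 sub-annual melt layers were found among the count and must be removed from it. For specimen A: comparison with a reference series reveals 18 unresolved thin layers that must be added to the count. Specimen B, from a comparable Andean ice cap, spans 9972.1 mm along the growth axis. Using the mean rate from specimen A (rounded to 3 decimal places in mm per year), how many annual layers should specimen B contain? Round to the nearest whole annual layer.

6911 annual layers

Specimen A: after corrections the count is 37486 − 4 + 18 = 37500 annual layers.
A: Mean rate = 54125.5 mm / 37500 years ≈ 1.443 mm/yr.
B spans 9972.1 / 1.443 = 6910.67 years ≈ 6911 annual layers.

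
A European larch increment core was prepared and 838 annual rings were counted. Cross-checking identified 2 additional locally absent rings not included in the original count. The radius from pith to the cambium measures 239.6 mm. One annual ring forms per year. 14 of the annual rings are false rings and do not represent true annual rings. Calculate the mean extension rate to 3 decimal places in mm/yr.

0.290 mm/yr

True annual ring count = 838 − 14 + 2 = 826.
Extension rate ≈ 239.6 / 826 = 0.290 mm/yr.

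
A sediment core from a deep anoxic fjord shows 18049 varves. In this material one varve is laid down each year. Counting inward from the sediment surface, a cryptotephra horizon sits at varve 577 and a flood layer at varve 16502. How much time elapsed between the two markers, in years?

16502 − 577 = 15925 varves lie between the two events.
One varve per year makes the interval 15925 years.

15925 yr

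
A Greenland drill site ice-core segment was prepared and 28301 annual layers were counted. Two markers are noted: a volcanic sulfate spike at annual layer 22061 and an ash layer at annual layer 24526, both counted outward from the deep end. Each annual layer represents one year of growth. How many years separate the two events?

24526 − 22061 = 2465 annual layers lie between the two events.
At one annual layer per year, 2465 years elapsed between them.

2465 years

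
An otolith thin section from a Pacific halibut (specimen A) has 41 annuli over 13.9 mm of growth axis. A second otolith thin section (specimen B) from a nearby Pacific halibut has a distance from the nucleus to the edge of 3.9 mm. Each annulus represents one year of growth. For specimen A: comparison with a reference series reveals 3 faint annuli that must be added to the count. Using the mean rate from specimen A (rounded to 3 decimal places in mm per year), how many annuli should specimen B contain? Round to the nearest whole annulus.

12 annuli

Specimen A: true annulus count = 41 + 3 = 44.
A: Extension rate ≈ 13.9 / 44 = 0.316 mm/year.
For B, 3.9 / 0.316 = 12.34 years ≈ 12 annuli.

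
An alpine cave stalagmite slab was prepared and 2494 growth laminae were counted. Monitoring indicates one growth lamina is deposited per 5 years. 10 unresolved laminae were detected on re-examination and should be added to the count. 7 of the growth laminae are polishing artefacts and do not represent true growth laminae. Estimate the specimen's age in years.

12485 years

True growth lamina count = 2494 − 7 + 10 = 2497.
Multiplying by 5 years per growth lamina: 2497 × 5 = 12485 years.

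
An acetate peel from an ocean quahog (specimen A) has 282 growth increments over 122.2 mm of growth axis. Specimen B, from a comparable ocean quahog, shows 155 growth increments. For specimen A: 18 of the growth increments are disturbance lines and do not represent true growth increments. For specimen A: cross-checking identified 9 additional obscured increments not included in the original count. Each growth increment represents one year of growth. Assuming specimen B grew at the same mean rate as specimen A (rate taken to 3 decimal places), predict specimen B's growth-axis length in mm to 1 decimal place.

69.4 mm

Specimen A: true growth increment count = 282 − 18 + 9 = 273.
A: Mean rate = 122.2 mm / 273 years ≈ 0.448 mm per year.
Length of B = 0.448 × 155 = 69.4 mm.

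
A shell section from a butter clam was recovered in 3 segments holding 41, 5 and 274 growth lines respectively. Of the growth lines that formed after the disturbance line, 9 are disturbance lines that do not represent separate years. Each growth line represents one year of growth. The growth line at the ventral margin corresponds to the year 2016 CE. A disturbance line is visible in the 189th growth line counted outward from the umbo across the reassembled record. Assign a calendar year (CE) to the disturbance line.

Total growth lines = 41 + 5 + 274 = 320.
Between growth line 189 and the ventral margin there are 320 − 189 = 131 growth lines.
131 − 9 false = 122 true growth lines after the disturbance line.
The growth line at the ventral margin is 2016 CE, so the disturbance line dates to 2016 − 122 = 1894 CE.

1894 CE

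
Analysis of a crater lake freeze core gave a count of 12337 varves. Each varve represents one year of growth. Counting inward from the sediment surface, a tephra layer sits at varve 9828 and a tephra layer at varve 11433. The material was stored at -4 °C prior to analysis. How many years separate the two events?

1605 yr

The two markers are separated by 11433 − 9828 = 1605 varves.
At one varve per year, 1605 years elapsed between them.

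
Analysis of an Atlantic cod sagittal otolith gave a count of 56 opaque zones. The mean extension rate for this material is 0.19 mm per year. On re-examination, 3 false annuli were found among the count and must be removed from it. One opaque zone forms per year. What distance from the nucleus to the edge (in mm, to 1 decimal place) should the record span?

10.1 mm

Adjusted count: 56 − 3 = 53 opaque zones.
53 years at 0.19 mm/year gives 0.19 × 53 = 10.1 mm.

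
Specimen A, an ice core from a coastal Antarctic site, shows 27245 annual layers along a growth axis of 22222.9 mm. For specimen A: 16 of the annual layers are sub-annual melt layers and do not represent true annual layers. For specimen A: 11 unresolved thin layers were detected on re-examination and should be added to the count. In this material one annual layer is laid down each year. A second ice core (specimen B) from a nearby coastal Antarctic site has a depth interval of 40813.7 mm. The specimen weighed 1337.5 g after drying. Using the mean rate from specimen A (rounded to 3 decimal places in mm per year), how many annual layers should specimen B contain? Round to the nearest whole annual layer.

Specimen A: true annual layer count = 27245 − 16 + 11 = 27240.
A: Mean rate = 22222.9 mm / 27240 years ≈ 0.816 mm/yr.
For B, 40813.7 / 0.816 = 50016.79 years ≈ 50017 annual layers.

50017 annual layers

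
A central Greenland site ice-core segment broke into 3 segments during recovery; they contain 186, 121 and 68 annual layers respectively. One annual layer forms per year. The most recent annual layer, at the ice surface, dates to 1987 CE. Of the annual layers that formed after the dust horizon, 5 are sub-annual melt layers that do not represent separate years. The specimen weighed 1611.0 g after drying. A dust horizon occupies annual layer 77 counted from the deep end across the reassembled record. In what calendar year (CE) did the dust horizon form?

Total annual layers = 186 + 121 + 68 = 375.
The dust horizon sits at annual layer 77 from the deep end, so 375 − 77 = 298 annual layers formed after it.
298 − 5 false = 293 true annual layers after the dust horizon.
The annual layer at the ice surface is 1987 CE, so the dust horizon dates to 1987 − 293 = 1694 CE.

1694 CE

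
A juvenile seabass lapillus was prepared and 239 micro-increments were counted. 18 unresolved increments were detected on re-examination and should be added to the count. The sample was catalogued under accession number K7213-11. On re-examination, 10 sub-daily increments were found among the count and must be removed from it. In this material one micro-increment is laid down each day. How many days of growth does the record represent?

247 d

After corrections the count is 239 − 10 + 18 = 247 micro-increments.
One micro-increment per day makes the duration 247 days.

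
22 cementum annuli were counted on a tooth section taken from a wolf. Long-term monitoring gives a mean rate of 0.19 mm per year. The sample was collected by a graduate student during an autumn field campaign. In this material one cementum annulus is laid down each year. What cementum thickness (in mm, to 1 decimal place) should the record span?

4.2 mm

22 years of growth are recorded.
22 years at 0.19 mm/year gives 0.19 × 22 = 4.2 mm.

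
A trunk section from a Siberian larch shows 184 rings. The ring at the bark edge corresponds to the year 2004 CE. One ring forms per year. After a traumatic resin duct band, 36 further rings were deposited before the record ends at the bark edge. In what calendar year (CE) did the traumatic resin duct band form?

1968 CE

36 rings post-date the traumatic resin duct band.
2004 − 36 = 1968 CE.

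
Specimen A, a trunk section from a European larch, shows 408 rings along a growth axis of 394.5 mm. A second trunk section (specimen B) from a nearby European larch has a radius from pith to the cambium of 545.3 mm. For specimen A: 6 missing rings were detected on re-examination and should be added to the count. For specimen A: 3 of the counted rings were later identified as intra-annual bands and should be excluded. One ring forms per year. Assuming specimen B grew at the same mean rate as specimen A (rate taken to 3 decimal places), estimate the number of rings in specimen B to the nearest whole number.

568 rings

Specimen A: true ring count = 408 − 3 + 6 = 411.
A: 394.5 mm over 411 years gives 394.5 / 411 ≈ 0.960 mm/yr.
B spans 545.3 / 0.960 = 568.02 years ≈ 568 rings.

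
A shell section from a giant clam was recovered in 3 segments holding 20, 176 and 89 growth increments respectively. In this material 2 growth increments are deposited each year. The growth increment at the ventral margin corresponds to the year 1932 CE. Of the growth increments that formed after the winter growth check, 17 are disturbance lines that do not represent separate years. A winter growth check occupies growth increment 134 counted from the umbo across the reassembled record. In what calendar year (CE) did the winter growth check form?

Total growth increments = 20 + 176 + 89 = 285.
The winter growth check sits at growth increment 134 from the umbo, so 285 − 134 = 151 growth increments formed after it.
Excluding 17 false growth increments: 151 − 17 = 134.
With 2 growth increments per year, 134 / 2 = 67 years.
Counting back 67 years from 1932 CE places the winter growth check in 1932 − 67 = 1865 CE.

1865 CE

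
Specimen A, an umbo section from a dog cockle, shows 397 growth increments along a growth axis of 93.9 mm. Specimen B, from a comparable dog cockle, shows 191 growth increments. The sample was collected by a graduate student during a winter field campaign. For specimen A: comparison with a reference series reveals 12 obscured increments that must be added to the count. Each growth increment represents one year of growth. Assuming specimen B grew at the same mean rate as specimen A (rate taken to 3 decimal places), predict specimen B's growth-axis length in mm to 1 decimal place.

43.9 mm

Specimen A: correcting the raw count gives 397 + 12 = 409 true growth increments.
A: Extension rate ≈ 93.9 / 409 = 0.230 mm/yr.
For B, 0.230 mm/year × 191 years = 43.9 mm.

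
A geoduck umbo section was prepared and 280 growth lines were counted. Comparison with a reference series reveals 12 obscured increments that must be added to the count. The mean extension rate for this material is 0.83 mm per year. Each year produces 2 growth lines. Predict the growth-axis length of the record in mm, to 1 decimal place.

True growth line count = 280 + 12 = 292.
292 growth lines at 2 per year is 292 / 2 = 146 years.
Predicted length = 0.83 mm/year × 146 years = 121.2 mm.

121.2 mm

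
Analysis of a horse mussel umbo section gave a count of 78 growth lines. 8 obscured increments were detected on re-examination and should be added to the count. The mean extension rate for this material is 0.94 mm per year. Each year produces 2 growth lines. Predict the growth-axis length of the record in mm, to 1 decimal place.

40.4 mm

Correcting the raw count gives 78 + 8 = 86 true growth lines.
86 growth lines at 2 per year is 86 / 2 = 43 years.
43 years at 0.94 mm/year gives 0.94 × 43 = 40.4 mm.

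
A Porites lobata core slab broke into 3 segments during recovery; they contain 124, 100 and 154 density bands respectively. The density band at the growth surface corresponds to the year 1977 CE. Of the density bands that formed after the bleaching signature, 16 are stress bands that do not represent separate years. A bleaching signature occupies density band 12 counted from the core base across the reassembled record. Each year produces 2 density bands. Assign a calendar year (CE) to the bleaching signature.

1802 CE

Total density bands = 124 + 100 + 154 = 378.
The bleaching signature sits at density band 12 from the core base, so 378 − 12 = 366 density bands formed after it.
366 − 16 false = 350 true density bands after the bleaching signature.
Dividing by 2 density bands per year: 350 / 2 = 175 years.
The density band at the growth surface is 1977 CE, so the bleaching signature dates to 1977 − 175 = 1802 CE.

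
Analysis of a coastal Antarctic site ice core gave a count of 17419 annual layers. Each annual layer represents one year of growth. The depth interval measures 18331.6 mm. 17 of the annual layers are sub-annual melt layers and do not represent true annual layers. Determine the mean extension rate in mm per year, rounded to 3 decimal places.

After corrections the count is 17419 − 17 = 17402 annual layers.
Extension rate ≈ 18331.6 / 17402 = 1.053 mm per year.

1.053 mm per year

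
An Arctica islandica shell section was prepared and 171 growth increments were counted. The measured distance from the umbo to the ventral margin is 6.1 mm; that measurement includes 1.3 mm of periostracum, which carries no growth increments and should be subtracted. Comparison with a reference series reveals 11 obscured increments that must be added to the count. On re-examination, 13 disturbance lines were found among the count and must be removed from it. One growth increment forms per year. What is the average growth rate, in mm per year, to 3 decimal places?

0.028 mm per year

After corrections the count is 171 − 13 + 11 = 169 growth increments.
The growth record spans 6.1 − 1.3 = 4.8 mm.
4.8 mm over 169 years gives 4.8 / 169 ≈ 0.028 mm per year.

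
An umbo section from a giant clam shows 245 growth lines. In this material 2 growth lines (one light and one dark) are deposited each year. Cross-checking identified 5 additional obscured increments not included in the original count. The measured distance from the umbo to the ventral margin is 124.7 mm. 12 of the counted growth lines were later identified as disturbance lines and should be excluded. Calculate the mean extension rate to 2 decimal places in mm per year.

1.05 mm per year

After corrections the count is 245 − 12 + 5 = 238 growth lines.
Dividing by 2 growth lines per year: 238 / 2 = 119 years.
Mean rate = 124.7 mm / 119 years ≈ 1.05 mm per year.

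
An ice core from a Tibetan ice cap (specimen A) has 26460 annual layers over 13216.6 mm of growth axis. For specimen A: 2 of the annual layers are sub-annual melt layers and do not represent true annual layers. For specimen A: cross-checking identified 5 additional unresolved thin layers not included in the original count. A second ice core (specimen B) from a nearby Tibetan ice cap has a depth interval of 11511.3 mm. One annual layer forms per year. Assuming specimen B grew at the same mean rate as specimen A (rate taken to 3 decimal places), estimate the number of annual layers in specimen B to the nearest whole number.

Specimen A: true annual layer count = 26460 − 2 + 5 = 26463.
A: Mean rate = 13216.6 mm / 26463 years ≈ 0.499 mm/year.
B spans 11511.3 / 0.499 = 23068.74 years ≈ 23069 annual layers.

23069 annual layers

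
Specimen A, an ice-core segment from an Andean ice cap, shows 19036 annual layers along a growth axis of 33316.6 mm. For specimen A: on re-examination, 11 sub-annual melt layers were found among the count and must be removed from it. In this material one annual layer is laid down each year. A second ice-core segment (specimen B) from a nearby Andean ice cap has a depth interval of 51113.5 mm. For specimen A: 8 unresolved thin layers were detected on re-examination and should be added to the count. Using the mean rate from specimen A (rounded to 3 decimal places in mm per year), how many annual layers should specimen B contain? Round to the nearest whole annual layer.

29208 annual layers

Specimen A: correcting the raw count gives 19036 − 11 + 8 = 19033 true annual layers.
A: Mean rate = 33316.6 mm / 19033 years ≈ 1.750 mm/year.
B spans 51113.5 / 1.750 = 29207.71 years ≈ 29208 annual layers.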